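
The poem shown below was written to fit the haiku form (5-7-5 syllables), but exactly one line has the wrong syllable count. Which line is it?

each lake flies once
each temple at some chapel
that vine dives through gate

Line 1: "each lake flies once": 1+1+1+1 = 4 (expected 5)
Line 2: "each temple at some chapel": 1+2+1+1+2 = 7 ✓
Line 3: "that vine dives through gate": 1+1+1+1+1 = 5 ✓

The first line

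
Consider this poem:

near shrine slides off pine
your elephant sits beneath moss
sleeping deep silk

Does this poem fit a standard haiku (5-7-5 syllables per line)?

Line 1: near(1) + shrine(1) + slides(1) + off(1) + pine(1) = 5 ✓
Line 2: your(1) + elephant(3) + sits(1) + beneath(2) + moss(1) = 8 (expected 7)
Line 3: sleeping(2) + deep(1) + silk(1) = 4 (expected 5)

No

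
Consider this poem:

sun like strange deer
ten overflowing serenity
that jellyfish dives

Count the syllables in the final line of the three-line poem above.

The final line: "that jellyfish dives": 1+3+1 = 5

5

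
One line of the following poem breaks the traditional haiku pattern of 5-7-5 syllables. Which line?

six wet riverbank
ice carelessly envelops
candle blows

Line 1: six(1) + wet(1) + riverbank(3) = 5 ✓
Line 2: ice(1) + carelessly(3) + envelops(3) = 7 ✓
Line 3: candle(2) + blows(1) = 3 (expected 5)

Line 3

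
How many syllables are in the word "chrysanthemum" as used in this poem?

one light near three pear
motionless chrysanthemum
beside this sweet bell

4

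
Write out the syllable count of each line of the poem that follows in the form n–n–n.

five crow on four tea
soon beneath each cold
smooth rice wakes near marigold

5–5–7

Line 1: five (1), crow (1), on (1), four (1), tea (1) → 5
Line 2: soon (1), beneath (2), each (1), cold (1) → 5
Line 3: smooth (1), rice (1), wakes (1), near (1), marigold (3) → 7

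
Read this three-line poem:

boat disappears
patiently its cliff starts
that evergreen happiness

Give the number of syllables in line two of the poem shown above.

Line two: patiently (3), its (1), cliff (1), starts (1) → 6

6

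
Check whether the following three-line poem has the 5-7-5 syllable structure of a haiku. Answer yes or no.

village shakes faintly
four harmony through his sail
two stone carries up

Line 1: village(2) + shakes(1) + faintly(2) = 5 ✓
Line 2: four(1) + harmony(3) + through(1) + his(1) + sail(1) = 7 ✓
Line 3: two(1) + stone(1) + carries(2) + up(1) = 5 ✓

Yes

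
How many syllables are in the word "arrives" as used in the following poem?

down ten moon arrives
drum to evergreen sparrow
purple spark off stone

2

"arrives" has 2 syllables.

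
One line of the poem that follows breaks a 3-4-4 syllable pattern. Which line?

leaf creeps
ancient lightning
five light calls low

Line 1: leaf(1) + creeps(1) = 2 (expected 3)
Line 2: ancient(2) + lightning(2) = 4 ✓
Line 3: five(1) + light(1) + calls(1) + low(1) = 4 ✓

The first line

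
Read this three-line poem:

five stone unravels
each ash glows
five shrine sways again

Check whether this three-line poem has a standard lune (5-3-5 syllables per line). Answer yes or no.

Yes

Line 1: five(1) + stone(1) + unravels(3) = 5 ✓
Line 2: each(1) + ash(1) + glows(1) = 3 ✓
Line 3: five(1) + shrine(1) + sways(1) + again(2) = 5 ✓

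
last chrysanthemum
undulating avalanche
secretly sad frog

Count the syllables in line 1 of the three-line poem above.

5

Line 1: "last chrysanthemum": 1+4 = 5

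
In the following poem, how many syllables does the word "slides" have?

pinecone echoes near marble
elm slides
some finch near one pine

1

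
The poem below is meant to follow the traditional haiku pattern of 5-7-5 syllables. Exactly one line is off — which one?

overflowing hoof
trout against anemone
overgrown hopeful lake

The third line

Line 1: overflowing(4) + hoof(1) = 5 ✓
Line 2: trout(1) + against(2) + anemone(4) = 7 ✓
Line 3: overgrown(3) + hopeful(2) + lake(1) = 6 (expected 5)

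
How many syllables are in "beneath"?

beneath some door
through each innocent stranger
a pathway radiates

2

"beneath" has 2 syllables.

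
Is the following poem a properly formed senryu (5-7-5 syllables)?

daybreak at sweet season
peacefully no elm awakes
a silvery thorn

Line 1: daybreak (2), at (1), sweet (1), season (2) → 6 (expected 5)
Line 2: peacefully (3), no (1), elm (1), awakes (2) → 7 ✓
Line 3: a (1), silvery (3), thorn (1) → 5 ✓

No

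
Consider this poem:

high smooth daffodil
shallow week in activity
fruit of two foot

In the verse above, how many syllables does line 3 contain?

4

Line 3: fruit(1) + of(1) + two(1) + foot(1) = 4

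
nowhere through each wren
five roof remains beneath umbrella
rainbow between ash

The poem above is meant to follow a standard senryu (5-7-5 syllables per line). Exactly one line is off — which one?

The second line

Line 1: nowhere (2), through (1), each (1), wren (1) → 5 ✓
Line 2: five (1), roof (1), remains (2), beneath (2), umbrella (3) → 9 (expected 7)
Line 3: rainbow (2), between (2), ash (1) → 5 ✓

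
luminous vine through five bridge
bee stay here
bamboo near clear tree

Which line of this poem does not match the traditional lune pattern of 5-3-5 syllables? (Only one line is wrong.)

Line 1: luminous (3), vine (1), through (1), five (1), bridge (1) → 7 (expected 5)
Line 2: bee (1), stay (1), here (1) → 3 ✓
Line 3: bamboo (2), near (1), clear (1), tree (1) → 5 ✓

The first line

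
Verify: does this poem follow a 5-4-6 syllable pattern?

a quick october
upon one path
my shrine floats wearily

Line 1: "a quick october": 1+1+3 = 5 ✓
Line 2: "upon one path": 2+1+1 = 4 ✓
Line 3: "my shrine floats wearily": 1+1+1+3 = 6 ✓

Yes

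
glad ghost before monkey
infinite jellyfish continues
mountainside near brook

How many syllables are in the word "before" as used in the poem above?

"before" has 2 syllables.

2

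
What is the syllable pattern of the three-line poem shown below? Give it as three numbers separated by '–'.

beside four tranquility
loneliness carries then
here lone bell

7–6–3

Line 1: beside (2), four (1), tranquility (4) → 7
Line 2: loneliness (3), carries (2), then (1) → 6
Line 3: here (1), lone (1), bell (1) → 3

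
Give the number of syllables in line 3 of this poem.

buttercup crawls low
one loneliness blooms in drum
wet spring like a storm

Line 3: "wet spring like a storm": 1+1+1+1+1 = 5

5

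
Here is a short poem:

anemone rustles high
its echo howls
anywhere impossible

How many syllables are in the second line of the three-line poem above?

The second line: its (1), echo (2), howls (1) → 4

4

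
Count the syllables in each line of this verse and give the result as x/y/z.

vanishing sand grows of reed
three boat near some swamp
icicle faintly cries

7/5/6

Line 1: vanishing (3), sand (1), grows (1), of (1), reed (1) → 7
Line 2: three (1), boat (1), near (1), some (1), swamp (1) → 5
Line 3: icicle (3), faintly (2), cries (1) → 6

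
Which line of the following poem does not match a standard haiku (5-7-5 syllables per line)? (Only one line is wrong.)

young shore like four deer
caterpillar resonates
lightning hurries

Line 3

Line 1: young(1) + shore(1) + like(1) + four(1) + deer(1) = 5 ✓
Line 2: caterpillar(4) + resonates(3) = 7 ✓
Line 3: lightning(2) + hurries(2) = 4 (expected 5)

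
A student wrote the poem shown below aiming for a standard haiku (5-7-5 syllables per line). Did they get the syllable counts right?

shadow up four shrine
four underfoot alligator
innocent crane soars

Line 1: shadow (2), up (1), four (1), shrine (1) → 5 ✓
Line 2: four (1), underfoot (3), alligator (4) → 8 (expected 7)
Line 3: innocent (3), crane (1), soars (1) → 5 ✓

No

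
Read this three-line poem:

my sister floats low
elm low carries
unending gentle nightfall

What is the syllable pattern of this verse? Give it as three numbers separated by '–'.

5–4–7

Line 1: "my sister floats low": 1+2+1+1 = 5
Line 2: "elm low carries": 1+1+2 = 4
Line 3: "unending gentle nightfall": 3+2+2 = 7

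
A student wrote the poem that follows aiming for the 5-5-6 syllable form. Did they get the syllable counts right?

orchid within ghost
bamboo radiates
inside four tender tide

Yes

Line 1: orchid (2), within (2), ghost (1) → 5 ✓
Line 2: bamboo (2), radiates (3) → 5 ✓
Line 3: inside (2), four (1), tender (2), tide (1) → 6 ✓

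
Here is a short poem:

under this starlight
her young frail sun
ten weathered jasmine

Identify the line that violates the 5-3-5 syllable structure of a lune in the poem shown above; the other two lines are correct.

Line 1: under (2), this (1), starlight (2) → 5 ✓
Line 2: her (1), young (1), frail (1), sun (1) → 4 (expected 3)
Line 3: ten (1), weathered (2), jasmine (2) → 5 ✓

Line 2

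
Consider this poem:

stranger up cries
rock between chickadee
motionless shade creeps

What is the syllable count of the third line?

The third line: "motionless shade creeps": 3+1+1 = 5

5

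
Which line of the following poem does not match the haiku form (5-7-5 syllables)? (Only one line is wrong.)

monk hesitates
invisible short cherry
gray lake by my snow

Line 1: "monk hesitates": 1+3 = 4 (expected 5)
Line 2: "invisible short cherry": 4+1+2 = 7 ✓
Line 3: "gray lake by my snow": 1+1+1+1+1 = 5 ✓

Line 1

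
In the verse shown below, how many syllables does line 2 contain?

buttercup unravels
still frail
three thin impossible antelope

Line 2: "still frail": 1+1 = 2

2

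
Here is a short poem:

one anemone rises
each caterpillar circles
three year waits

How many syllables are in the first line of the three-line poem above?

The first line: "one anemone rises": 1+4+2 = 7

7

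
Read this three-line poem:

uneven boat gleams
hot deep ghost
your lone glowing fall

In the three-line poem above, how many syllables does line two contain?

Line two: hot (1), deep (1), ghost (1) → 3

3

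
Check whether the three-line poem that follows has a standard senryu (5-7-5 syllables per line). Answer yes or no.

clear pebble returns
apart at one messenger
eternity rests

Line 1: "clear pebble returns": 1+2+2 = 5 ✓
Line 2: "apart at one messenger": 2+1+1+3 = 7 ✓
Line 3: "eternity rests": 4+1 = 5 ✓

Yes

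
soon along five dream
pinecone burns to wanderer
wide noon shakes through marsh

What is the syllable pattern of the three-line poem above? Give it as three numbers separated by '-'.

5-7-5

Line 1: "soon along five dream": 1+2+1+1 = 5
Line 2: "pinecone burns to wanderer": 2+1+1+3 = 7
Line 3: "wide noon shakes through marsh": 1+1+1+1+1 = 5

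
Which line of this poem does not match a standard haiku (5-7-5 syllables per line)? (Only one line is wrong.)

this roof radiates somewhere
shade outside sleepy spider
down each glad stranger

Line 1: this (1), roof (1), radiates (3), somewhere (2) → 7 (expected 5)
Line 2: shade (1), outside (2), sleepy (2), spider (2) → 7 ✓
Line 3: down (1), each (1), glad (1), stranger (2) → 5 ✓

Line 1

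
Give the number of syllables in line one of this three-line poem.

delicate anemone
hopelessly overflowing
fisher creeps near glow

7

Line one: "delicate anemone": 3+4 = 7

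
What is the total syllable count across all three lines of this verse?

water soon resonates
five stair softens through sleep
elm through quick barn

16

Line 1: water (2), soon (1), resonates (3) → 6
Line 2: five (1), stair (1), softens (2), through (1), sleep (1) → 6
Line 3: elm (1), through (1), quick (1), barn (1) → 4
Total: 6 + 6 + 4 = 16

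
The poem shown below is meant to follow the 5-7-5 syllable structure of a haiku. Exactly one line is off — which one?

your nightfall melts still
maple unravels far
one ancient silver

Line 1: your(1) + nightfall(2) + melts(1) + still(1) = 5 ✓
Line 2: maple(2) + unravels(3) + far(1) = 6 (expected 7)
Line 3: one(1) + ancient(2) + silver(2) = 5 ✓

The second line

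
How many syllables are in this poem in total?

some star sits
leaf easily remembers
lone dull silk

Line 1: some (1), star (1), sits (1) → 3
Line 2: leaf (1), easily (3), remembers (3) → 7
Line 3: lone (1), dull (1), silk (1) → 3
Total: 3 + 7 + 3 = 13

13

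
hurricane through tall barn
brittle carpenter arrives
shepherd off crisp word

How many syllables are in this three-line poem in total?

18

Line 1: "hurricane through tall barn": 3+1+1+1 = 6
Line 2: "brittle carpenter arrives": 2+3+2 = 7
Line 3: "shepherd off crisp word": 2+1+1+1 = 5
Total: 6 + 7 + 5 = 18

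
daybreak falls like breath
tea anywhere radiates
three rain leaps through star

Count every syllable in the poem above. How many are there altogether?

17

Line 1: daybreak (2), falls (1), like (1), breath (1) → 5
Line 2: tea (1), anywhere (3), radiates (3) → 7
Line 3: three (1), rain (1), leaps (1), through (1), star (1) → 5
Total: 5 + 7 + 5 = 17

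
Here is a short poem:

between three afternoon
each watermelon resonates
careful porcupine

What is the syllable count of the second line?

The second line: each (1), watermelon (4), resonates (3) → 8

8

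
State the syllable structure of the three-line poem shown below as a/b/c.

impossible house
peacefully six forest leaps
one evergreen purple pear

5/7/7

Line 1: impossible(4) + house(1) = 5
Line 2: peacefully(3) + six(1) + forest(2) + leaps(1) = 7
Line 3: one(1) + evergreen(3) + purple(2) + pear(1) = 7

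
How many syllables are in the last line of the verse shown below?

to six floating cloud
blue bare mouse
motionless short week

5

The last line: motionless (3), short (1), week (1) → 5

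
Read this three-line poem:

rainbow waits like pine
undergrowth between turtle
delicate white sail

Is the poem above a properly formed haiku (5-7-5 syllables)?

Yes

Line 1: rainbow (2), waits (1), like (1), pine (1) → 5 ✓
Line 2: undergrowth (3), between (2), turtle (2) → 7 ✓
Line 3: delicate (3), white (1), sail (1) → 5 ✓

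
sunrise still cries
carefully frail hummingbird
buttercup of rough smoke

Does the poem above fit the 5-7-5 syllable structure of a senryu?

No

Line 1: "sunrise still cries": 2+1+1 = 4 (expected 5)
Line 2: "carefully frail hummingbird": 3+1+3 = 7 ✓
Line 3: "buttercup of rough smoke": 3+1+1+1 = 6 (expected 5)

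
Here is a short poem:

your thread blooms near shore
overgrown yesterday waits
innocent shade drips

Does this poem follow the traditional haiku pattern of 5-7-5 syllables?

Line 1: your (1), thread (1), blooms (1), near (1), shore (1) → 5 ✓
Line 2: overgrown (3), yesterday (3), waits (1) → 7 ✓
Line 3: innocent (3), shade (1), drips (1) → 5 ✓

Yes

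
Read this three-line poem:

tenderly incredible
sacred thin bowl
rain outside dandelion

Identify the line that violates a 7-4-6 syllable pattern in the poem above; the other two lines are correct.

Line 1: tenderly (3), incredible (4) → 7 ✓
Line 2: sacred (2), thin (1), bowl (1) → 4 ✓
Line 3: rain (1), outside (2), dandelion (4) → 7 (expected 6)

The third line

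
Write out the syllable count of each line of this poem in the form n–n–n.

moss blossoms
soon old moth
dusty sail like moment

Line 1: moss (1), blossoms (2) → 3
Line 2: soon (1), old (1), moth (1) → 3
Line 3: dusty (2), sail (1), like (1), moment (2) → 6

3–3–6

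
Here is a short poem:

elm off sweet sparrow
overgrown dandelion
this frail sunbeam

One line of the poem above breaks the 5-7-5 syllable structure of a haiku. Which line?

Line 1: elm (1), off (1), sweet (1), sparrow (2) → 5 ✓
Line 2: overgrown (3), dandelion (4) → 7 ✓
Line 3: this (1), frail (1), sunbeam (2) → 4 (expected 5)

Line 3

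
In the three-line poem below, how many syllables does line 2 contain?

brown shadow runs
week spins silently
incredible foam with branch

Line 2: week(1) + spins(1) + silently(3) = 5

5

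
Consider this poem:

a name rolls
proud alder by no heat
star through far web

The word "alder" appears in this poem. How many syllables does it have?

"alder" has 2 syllables.

2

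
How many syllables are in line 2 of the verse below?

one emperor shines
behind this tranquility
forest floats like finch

7

Line 2: "behind this tranquility": 2+1+4 = 7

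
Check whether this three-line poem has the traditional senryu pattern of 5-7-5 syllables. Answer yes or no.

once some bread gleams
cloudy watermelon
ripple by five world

No

Line 1: "once some bread gleams": 1+1+1+1 = 4 (expected 5)
Line 2: "cloudy watermelon": 2+4 = 6 (expected 7)
Line 3: "ripple by five world": 2+1+1+1 = 5 ✓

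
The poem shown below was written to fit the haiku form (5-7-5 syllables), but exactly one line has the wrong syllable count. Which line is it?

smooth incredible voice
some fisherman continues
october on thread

Line 1

Line 1: smooth (1), incredible (4), voice (1) → 6 (expected 5)
Line 2: some (1), fisherman (3), continues (3) → 7 ✓
Line 3: october (3), on (1), thread (1) → 5 ✓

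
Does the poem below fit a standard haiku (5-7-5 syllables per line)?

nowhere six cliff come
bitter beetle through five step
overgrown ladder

Line 1: nowhere(2) + six(1) + cliff(1) + come(1) = 5 ✓
Line 2: bitter(2) + beetle(2) + through(1) + five(1) + step(1) = 7 ✓
Line 3: overgrown(3) + ladder(2) = 5 ✓

Yes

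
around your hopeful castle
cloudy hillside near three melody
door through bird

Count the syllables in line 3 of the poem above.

Line 3: door (1), through (1), bird (1) → 3

3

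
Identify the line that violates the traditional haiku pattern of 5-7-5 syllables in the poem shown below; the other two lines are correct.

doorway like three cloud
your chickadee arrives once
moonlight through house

The third line

Line 1: doorway (2), like (1), three (1), cloud (1) → 5 ✓
Line 2: your (1), chickadee (3), arrives (2), once (1) → 7 ✓
Line 3: moonlight (2), through (1), house (1) → 4 (expected 5)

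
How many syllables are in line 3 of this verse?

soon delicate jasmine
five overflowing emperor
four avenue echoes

Line 3: "four avenue echoes": 1+3+2 = 6

6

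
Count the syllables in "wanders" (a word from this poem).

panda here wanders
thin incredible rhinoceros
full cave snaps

2

"wanders" has 2 syllables.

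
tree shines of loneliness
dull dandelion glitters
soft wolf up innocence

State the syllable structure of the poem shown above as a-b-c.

6-7-6

Line 1: tree(1) + shines(1) + of(1) + loneliness(3) = 6
Line 2: dull(1) + dandelion(4) + glitters(2) = 7
Line 3: soft(1) + wolf(1) + up(1) + innocence(3) = 6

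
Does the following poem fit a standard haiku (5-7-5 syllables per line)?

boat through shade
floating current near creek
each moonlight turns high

Line 1: boat (1), through (1), shade (1) → 3 (expected 5)
Line 2: floating (2), current (2), near (1), creek (1) → 6 (expected 7)
Line 3: each (1), moonlight (2), turns (1), high (1) → 5 ✓

No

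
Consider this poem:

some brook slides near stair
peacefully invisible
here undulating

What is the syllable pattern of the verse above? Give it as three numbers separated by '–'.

Line 1: some(1) + brook(1) + slides(1) + near(1) + stair(1) = 5
Line 2: peacefully(3) + invisible(4) = 7
Line 3: here(1) + undulating(4) = 5

5–7–5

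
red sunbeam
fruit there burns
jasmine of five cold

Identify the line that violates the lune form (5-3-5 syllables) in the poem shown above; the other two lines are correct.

The first line

Line 1: red(1) + sunbeam(2) = 3 (expected 5)
Line 2: fruit(1) + there(1) + burns(1) = 3 ✓
Line 3: jasmine(2) + of(1) + five(1) + cold(1) = 5 ✓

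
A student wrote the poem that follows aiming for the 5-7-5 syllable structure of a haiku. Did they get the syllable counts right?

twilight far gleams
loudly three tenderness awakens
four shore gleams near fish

Line 1: "twilight far gleams": 2+1+1 = 4 (expected 5)
Line 2: "loudly three tenderness awakens": 2+1+3+3 = 9 (expected 7)
Line 3: "four shore gleams near fish": 1+1+1+1+1 = 5 ✓

No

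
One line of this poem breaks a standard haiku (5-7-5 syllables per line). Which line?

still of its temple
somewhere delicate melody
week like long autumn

Line 1: still (1), of (1), its (1), temple (2) → 5 ✓
Line 2: somewhere (2), delicate (3), melody (3) → 8 (expected 7)
Line 3: week (1), like (1), long (1), autumn (2) → 5 ✓

The second line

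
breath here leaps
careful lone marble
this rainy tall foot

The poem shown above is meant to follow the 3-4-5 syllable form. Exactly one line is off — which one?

Line 1: "breath here leaps": 1+1+1 = 3 ✓
Line 2: "careful lone marble": 2+1+2 = 5 (expected 4)
Line 3: "this rainy tall foot": 1+2+1+1 = 5 ✓

Line 2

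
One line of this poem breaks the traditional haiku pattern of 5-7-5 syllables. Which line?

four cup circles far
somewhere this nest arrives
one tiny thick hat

Line 1: four(1) + cup(1) + circles(2) + far(1) = 5 ✓
Line 2: somewhere(2) + this(1) + nest(1) + arrives(2) = 6 (expected 7)
Line 3: one(1) + tiny(2) + thick(1) + hat(1) = 5 ✓

Line 2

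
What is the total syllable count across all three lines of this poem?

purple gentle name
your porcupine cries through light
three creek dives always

17

Line 1: purple(2) + gentle(2) + name(1) = 5
Line 2: your(1) + porcupine(3) + cries(1) + through(1) + light(1) = 7
Line 3: three(1) + creek(1) + dives(1) + always(2) = 5
Total: 5 + 7 + 5 = 17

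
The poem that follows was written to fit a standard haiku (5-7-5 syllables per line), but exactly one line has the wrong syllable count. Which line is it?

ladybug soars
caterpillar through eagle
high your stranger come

Line 1: "ladybug soars": 3+1 = 4 (expected 5)
Line 2: "caterpillar through eagle": 4+1+2 = 7 ✓
Line 3: "high your stranger come": 1+1+2+1 = 5 ✓

The first line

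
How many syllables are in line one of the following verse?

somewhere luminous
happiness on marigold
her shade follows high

5

Line one: somewhere (2), luminous (3) → 5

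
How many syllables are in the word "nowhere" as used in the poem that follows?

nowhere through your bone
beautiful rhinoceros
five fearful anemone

2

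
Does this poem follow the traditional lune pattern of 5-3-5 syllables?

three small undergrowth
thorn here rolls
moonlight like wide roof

Yes

Line 1: three (1), small (1), undergrowth (3) → 5 ✓
Line 2: thorn (1), here (1), rolls (1) → 3 ✓
Line 3: moonlight (2), like (1), wide (1), roof (1) → 5 ✓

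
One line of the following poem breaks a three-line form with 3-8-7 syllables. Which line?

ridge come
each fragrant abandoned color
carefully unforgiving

Line 1: ridge (1), come (1) → 2 (expected 3)
Line 2: each (1), fragrant (2), abandoned (3), color (2) → 8 ✓
Line 3: carefully (3), unforgiving (4) → 7 ✓

Line 1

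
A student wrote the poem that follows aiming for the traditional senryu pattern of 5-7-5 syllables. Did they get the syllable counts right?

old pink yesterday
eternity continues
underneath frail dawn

Line 1: old (1), pink (1), yesterday (3) → 5 ✓
Line 2: eternity (4), continues (3) → 7 ✓
Line 3: underneath (3), frail (1), dawn (1) → 5 ✓

Yes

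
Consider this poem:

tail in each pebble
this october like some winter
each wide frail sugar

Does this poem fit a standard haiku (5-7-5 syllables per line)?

Line 1: tail (1), in (1), each (1), pebble (2) → 5 ✓
Line 2: this (1), october (3), like (1), some (1), winter (2) → 8 (expected 7)
Line 3: each (1), wide (1), frail (1), sugar (2) → 5 ✓

No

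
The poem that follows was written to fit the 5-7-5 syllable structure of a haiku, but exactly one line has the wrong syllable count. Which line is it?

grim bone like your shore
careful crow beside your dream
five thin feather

The third line

Line 1: grim(1) + bone(1) + like(1) + your(1) + shore(1) = 5 ✓
Line 2: careful(2) + crow(1) + beside(2) + your(1) + dream(1) = 7 ✓
Line 3: five(1) + thin(1) + feather(2) = 4 (expected 5)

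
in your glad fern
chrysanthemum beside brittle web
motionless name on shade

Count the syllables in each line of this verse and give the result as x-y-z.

4-9-6

Line 1: "in your glad fern": 1+1+1+1 = 4
Line 2: "chrysanthemum beside brittle web": 4+2+2+1 = 9
Line 3: "motionless name on shade": 3+1+1+1 = 6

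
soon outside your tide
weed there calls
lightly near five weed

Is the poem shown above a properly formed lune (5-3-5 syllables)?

Yes

Line 1: soon (1), outside (2), your (1), tide (1) → 5 ✓
Line 2: weed (1), there (1), calls (1) → 3 ✓
Line 3: lightly (2), near (1), five (1), weed (1) → 5 ✓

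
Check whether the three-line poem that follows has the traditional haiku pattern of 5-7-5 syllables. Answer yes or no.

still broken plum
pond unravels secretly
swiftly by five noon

Line 1: "still broken plum": 1+2+1 = 4 (expected 5)
Line 2: "pond unravels secretly": 1+3+3 = 7 ✓
Line 3: "swiftly by five noon": 2+1+1+1 = 5 ✓

No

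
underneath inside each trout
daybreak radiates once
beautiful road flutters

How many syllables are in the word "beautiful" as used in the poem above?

3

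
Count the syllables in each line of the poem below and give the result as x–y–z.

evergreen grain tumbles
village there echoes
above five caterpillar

Line 1: evergreen(3) + grain(1) + tumbles(2) = 6
Line 2: village(2) + there(1) + echoes(2) = 5
Line 3: above(2) + five(1) + caterpillar(4) = 7

6–5–7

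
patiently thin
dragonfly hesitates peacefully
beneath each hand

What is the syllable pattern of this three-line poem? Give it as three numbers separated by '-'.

4-9-4

Line 1: "patiently thin": 3+1 = 4
Line 2: "dragonfly hesitates peacefully": 3+3+3 = 9
Line 3: "beneath each hand": 2+1+1 = 4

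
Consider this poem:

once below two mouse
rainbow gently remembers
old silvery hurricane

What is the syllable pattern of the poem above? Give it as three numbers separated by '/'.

Line 1: once (1), below (2), two (1), mouse (1) → 5
Line 2: rainbow (2), gently (2), remembers (3) → 7
Line 3: old (1), silvery (3), hurricane (3) → 7

5/7/7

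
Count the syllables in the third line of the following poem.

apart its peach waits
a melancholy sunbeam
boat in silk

3

The third line: "boat in silk": 1+1+1 = 3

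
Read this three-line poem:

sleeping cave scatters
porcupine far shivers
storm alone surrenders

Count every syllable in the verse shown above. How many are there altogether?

17

Line 1: sleeping(2) + cave(1) + scatters(2) = 5
Line 2: porcupine(3) + far(1) + shivers(2) = 6
Line 3: storm(1) + alone(2) + surrenders(3) = 6
Total: 5 + 6 + 6 = 17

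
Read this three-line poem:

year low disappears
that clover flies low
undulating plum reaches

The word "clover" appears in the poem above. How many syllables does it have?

2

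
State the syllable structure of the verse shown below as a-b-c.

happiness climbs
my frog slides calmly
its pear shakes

4-5-3

Line 1: happiness(3) + climbs(1) = 4
Line 2: my(1) + frog(1) + slides(1) + calmly(2) = 5
Line 3: its(1) + pear(1) + shakes(1) = 3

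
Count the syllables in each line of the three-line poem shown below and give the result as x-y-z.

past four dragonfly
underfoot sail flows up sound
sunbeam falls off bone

5-7-5

Line 1: "past four dragonfly": 1+1+3 = 5
Line 2: "underfoot sail flows up sound": 3+1+1+1+1 = 7
Line 3: "sunbeam falls off bone": 2+1+1+1 = 5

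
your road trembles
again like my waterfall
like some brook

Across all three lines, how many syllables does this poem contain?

14

Line 1: your(1) + road(1) + trembles(2) = 4
Line 2: again(2) + like(1) + my(1) + waterfall(3) = 7
Line 3: like(1) + some(1) + brook(1) = 3
Total: 4 + 7 + 3 = 14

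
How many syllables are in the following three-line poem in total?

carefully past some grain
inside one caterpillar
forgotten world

17

Line 1: carefully(3) + past(1) + some(1) + grain(1) = 6
Line 2: inside(2) + one(1) + caterpillar(4) = 7
Line 3: forgotten(3) + world(1) = 4
Total: 6 + 7 + 4 = 17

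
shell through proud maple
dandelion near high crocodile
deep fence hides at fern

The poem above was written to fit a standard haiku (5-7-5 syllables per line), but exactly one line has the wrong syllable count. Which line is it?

Line 2

Line 1: shell (1), through (1), proud (1), maple (2) → 5 ✓
Line 2: dandelion (4), near (1), high (1), crocodile (3) → 9 (expected 7)
Line 3: deep (1), fence (1), hides (1), at (1), fern (1) → 5 ✓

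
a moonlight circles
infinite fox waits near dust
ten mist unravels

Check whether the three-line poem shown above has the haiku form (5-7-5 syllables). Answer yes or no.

Yes

Line 1: "a moonlight circles": 1+2+2 = 5 ✓
Line 2: "infinite fox waits near dust": 3+1+1+1+1 = 7 ✓
Line 3: "ten mist unravels": 1+1+3 = 5 ✓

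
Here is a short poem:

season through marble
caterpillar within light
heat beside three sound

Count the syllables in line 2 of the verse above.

Line 2: "caterpillar within light": 4+2+1 = 7

7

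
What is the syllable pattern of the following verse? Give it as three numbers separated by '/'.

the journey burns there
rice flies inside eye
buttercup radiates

5/5/6

Line 1: the(1) + journey(2) + burns(1) + there(1) = 5
Line 2: rice(1) + flies(1) + inside(2) + eye(1) = 5
Line 3: buttercup(3) + radiates(3) = 6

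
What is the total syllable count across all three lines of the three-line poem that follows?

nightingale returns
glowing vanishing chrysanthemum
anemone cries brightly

Line 1: nightingale (3), returns (2) → 5
Line 2: glowing (2), vanishing (3), chrysanthemum (4) → 9
Line 3: anemone (4), cries (1), brightly (2) → 7
Total: 5 + 9 + 7 = 21

21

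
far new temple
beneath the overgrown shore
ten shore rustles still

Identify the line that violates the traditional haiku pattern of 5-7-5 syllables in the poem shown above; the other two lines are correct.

Line 1: "far new temple": 1+1+2 = 4 (expected 5)
Line 2: "beneath the overgrown shore": 2+1+3+1 = 7 ✓
Line 3: "ten shore rustles still": 1+1+2+1 = 5 ✓

The first line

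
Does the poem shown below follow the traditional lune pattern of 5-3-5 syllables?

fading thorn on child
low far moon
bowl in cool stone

Line 1: fading(2) + thorn(1) + on(1) + child(1) = 5 ✓
Line 2: low(1) + far(1) + moon(1) = 3 ✓
Line 3: bowl(1) + in(1) + cool(1) + stone(1) = 4 (expected 5)

No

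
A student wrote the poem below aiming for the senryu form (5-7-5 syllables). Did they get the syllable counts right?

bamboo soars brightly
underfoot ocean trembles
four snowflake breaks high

Yes

Line 1: bamboo (2), soars (1), brightly (2) → 5 ✓
Line 2: underfoot (3), ocean (2), trembles (2) → 7 ✓
Line 3: four (1), snowflake (2), breaks (1), high (1) → 5 ✓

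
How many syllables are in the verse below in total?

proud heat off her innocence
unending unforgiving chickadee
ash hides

Line 1: "proud heat off her innocence": 1+1+1+1+3 = 7
Line 2: "unending unforgiving chickadee": 3+4+3 = 10
Line 3: "ash hides": 1+1 = 2
Total: 7 + 10 + 2 = 19

19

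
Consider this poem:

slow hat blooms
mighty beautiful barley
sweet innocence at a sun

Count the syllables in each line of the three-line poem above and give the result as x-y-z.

3-7-7

Line 1: slow (1), hat (1), blooms (1) → 3
Line 2: mighty (2), beautiful (3), barley (2) → 7
Line 3: sweet (1), innocence (3), at (1), a (1), sun (1) → 7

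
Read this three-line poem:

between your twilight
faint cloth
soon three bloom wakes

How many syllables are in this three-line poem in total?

Line 1: "between your twilight": 2+1+2 = 5
Line 2: "faint cloth": 1+1 = 2
Line 3: "soon three bloom wakes": 1+1+1+1 = 4
Total: 5 + 2 + 4 = 11

11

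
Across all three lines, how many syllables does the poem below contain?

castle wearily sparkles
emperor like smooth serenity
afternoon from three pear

22

Line 1: castle (2), wearily (3), sparkles (2) → 7
Line 2: emperor (3), like (1), smooth (1), serenity (4) → 9
Line 3: afternoon (3), from (1), three (1), pear (1) → 6
Total: 7 + 9 + 6 = 22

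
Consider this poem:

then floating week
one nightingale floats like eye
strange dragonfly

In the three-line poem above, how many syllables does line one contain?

4

Line one: "then floating week": 1+2+1 = 4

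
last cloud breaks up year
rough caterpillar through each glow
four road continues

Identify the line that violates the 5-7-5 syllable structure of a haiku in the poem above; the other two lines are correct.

Line 2

Line 1: "last cloud breaks up year": 1+1+1+1+1 = 5 ✓
Line 2: "rough caterpillar through each glow": 1+4+1+1+1 = 8 (expected 7)
Line 3: "four road continues": 1+1+3 = 5 ✓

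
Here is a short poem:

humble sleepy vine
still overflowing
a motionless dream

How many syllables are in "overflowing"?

4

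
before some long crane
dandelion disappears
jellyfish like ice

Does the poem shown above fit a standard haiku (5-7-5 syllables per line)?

Line 1: before (2), some (1), long (1), crane (1) → 5 ✓
Line 2: dandelion (4), disappears (3) → 7 ✓
Line 3: jellyfish (3), like (1), ice (1) → 5 ✓

Yes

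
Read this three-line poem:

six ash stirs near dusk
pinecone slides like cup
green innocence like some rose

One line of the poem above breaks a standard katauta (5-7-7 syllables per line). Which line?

The second line

Line 1: "six ash stirs near dusk": 1+1+1+1+1 = 5 ✓
Line 2: "pinecone slides like cup": 2+1+1+1 = 5 (expected 7)
Line 3: "green innocence like some rose": 1+3+1+1+1 = 7 ✓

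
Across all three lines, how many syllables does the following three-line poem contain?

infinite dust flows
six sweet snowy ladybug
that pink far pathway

17

Line 1: infinite (3), dust (1), flows (1) → 5
Line 2: six (1), sweet (1), snowy (2), ladybug (3) → 7
Line 3: that (1), pink (1), far (1), pathway (2) → 5
Total: 5 + 7 + 5 = 17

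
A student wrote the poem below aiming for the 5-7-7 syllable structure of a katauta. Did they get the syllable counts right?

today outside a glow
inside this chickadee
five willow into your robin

No

Line 1: "today outside a glow": 2+2+1+1 = 6 (expected 5)
Line 2: "inside this chickadee": 2+1+3 = 6 (expected 7)
Line 3: "five willow into your robin": 1+2+2+1+2 = 8 (expected 7)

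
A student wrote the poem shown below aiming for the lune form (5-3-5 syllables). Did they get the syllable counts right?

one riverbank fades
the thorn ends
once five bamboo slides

Line 1: one (1), riverbank (3), fades (1) → 5 ✓
Line 2: the (1), thorn (1), ends (1) → 3 ✓
Line 3: once (1), five (1), bamboo (2), slides (1) → 5 ✓

Yes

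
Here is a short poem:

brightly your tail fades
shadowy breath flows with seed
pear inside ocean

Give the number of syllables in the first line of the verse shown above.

5

The first line: "brightly your tail fades": 2+1+1+1 = 5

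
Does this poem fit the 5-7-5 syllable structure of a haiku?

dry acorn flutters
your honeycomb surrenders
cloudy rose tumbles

Line 1: dry(1) + acorn(2) + flutters(2) = 5 ✓
Line 2: your(1) + honeycomb(3) + surrenders(3) = 7 ✓
Line 3: cloudy(2) + rose(1) + tumbles(2) = 5 ✓

Yes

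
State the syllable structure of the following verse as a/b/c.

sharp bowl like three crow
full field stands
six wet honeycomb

5/3/5

Line 1: sharp(1) + bowl(1) + like(1) + three(1) + crow(1) = 5
Line 2: full(1) + field(1) + stands(1) = 3
Line 3: six(1) + wet(1) + honeycomb(3) = 5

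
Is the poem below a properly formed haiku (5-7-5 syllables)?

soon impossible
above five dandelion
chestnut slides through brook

Yes

Line 1: soon(1) + impossible(4) = 5 ✓
Line 2: above(2) + five(1) + dandelion(4) = 7 ✓
Line 3: chestnut(2) + slides(1) + through(1) + brook(1) = 5 ✓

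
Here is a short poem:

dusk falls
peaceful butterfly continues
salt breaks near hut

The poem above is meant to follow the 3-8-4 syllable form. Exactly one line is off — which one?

Line 1: "dusk falls": 1+1 = 2 (expected 3)
Line 2: "peaceful butterfly continues": 2+3+3 = 8 ✓
Line 3: "salt breaks near hut": 1+1+1+1 = 4 ✓

Line 1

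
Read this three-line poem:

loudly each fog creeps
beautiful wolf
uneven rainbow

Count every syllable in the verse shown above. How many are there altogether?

14

Line 1: "loudly each fog creeps": 2+1+1+1 = 5
Line 2: "beautiful wolf": 3+1 = 4
Line 3: "uneven rainbow": 3+2 = 5
Total: 5 + 4 + 5 = 14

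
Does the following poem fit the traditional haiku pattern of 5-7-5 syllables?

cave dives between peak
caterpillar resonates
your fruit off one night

Yes

Line 1: "cave dives between peak": 1+1+2+1 = 5 ✓
Line 2: "caterpillar resonates": 4+3 = 7 ✓
Line 3: "your fruit off one night": 1+1+1+1+1 = 5 ✓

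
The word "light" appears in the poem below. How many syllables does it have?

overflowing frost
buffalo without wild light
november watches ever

1

"light" has 1 syllable.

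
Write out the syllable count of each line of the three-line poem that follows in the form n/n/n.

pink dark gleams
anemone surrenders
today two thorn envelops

3/7/7

Line 1: "pink dark gleams": 1+1+1 = 3
Line 2: "anemone surrenders": 4+3 = 7
Line 3: "today two thorn envelops": 2+1+1+3 = 7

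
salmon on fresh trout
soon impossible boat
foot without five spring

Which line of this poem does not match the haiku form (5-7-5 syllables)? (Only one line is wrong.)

Line 1: salmon (2), on (1), fresh (1), trout (1) → 5 ✓
Line 2: soon (1), impossible (4), boat (1) → 6 (expected 7)
Line 3: foot (1), without (2), five (1), spring (1) → 5 ✓

The second line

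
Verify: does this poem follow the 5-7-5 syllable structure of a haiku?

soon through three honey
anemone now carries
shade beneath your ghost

Line 1: soon(1) + through(1) + three(1) + honey(2) = 5 ✓
Line 2: anemone(4) + now(1) + carries(2) = 7 ✓
Line 3: shade(1) + beneath(2) + your(1) + ghost(1) = 5 ✓

Yes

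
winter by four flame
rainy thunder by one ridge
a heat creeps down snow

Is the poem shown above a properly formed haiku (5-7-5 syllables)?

Line 1: "winter by four flame": 2+1+1+1 = 5 ✓
Line 2: "rainy thunder by one ridge": 2+2+1+1+1 = 7 ✓
Line 3: "a heat creeps down snow": 1+1+1+1+1 = 5 ✓

Yes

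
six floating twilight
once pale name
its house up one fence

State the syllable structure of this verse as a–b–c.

Line 1: six(1) + floating(2) + twilight(2) = 5
Line 2: once(1) + pale(1) + name(1) = 3
Line 3: its(1) + house(1) + up(1) + one(1) + fence(1) = 5

5–3–5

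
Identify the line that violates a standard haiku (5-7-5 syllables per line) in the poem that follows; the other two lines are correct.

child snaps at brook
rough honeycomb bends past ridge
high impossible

The first line

Line 1: child(1) + snaps(1) + at(1) + brook(1) = 4 (expected 5)
Line 2: rough(1) + honeycomb(3) + bends(1) + past(1) + ridge(1) = 7 ✓
Line 3: high(1) + impossible(4) = 5 ✓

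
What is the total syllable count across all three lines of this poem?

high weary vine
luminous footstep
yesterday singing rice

Line 1: high (1), weary (2), vine (1) → 4
Line 2: luminous (3), footstep (2) → 5
Line 3: yesterday (3), singing (2), rice (1) → 6
Total: 4 + 5 + 6 = 15

15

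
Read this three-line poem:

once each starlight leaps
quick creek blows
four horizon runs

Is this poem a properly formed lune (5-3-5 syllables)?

Yes

Line 1: once(1) + each(1) + starlight(2) + leaps(1) = 5 ✓
Line 2: quick(1) + creek(1) + blows(1) = 3 ✓
Line 3: four(1) + horizon(3) + runs(1) = 5 ✓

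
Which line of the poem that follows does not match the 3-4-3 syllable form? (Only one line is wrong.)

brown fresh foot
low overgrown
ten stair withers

Line 3

Line 1: brown(1) + fresh(1) + foot(1) = 3 ✓
Line 2: low(1) + overgrown(3) = 4 ✓
Line 3: ten(1) + stair(1) + withers(2) = 4 (expected 3)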